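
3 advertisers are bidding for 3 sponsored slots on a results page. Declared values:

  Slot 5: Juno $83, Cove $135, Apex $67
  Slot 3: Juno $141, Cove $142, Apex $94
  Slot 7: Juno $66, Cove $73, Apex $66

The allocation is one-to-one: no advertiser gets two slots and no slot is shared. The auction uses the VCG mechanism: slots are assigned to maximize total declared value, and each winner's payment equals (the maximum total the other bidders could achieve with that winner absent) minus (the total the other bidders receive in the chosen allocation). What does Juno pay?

Efficient allocation: Juno→Slot 3 ($141), Cove→Slot 5 ($135), Apex→Slot 7 ($66); total welfare W = $342.
Juno receives Slot 3 at value $141, so the others get W − 141 = $201.
Without Juno: best allocation of the remaining 2 bidders over all 3 slots is Cove→Slot 5 ($135), Apex→Slot 3 ($94), total $229.
VCG payment = (others' best without Juno) − (others' welfare with Juno) = 229 − 201 = $28.

Juno pays $28.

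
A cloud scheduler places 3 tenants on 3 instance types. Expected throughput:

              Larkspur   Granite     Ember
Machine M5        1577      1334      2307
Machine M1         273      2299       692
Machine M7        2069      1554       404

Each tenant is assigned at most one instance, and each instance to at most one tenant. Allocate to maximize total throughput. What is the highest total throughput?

Maximum total: 6675 ops/s

Treat this as an assignment problem: match each tenant to one instance.
Optimal: Larkspur→Machine M7 (2069 ops/s), Granite→Machine M1 (2299 ops/s), Ember→Machine M5 (2307 ops/s) — total 2069+2299+2307 = 6675 ops/s.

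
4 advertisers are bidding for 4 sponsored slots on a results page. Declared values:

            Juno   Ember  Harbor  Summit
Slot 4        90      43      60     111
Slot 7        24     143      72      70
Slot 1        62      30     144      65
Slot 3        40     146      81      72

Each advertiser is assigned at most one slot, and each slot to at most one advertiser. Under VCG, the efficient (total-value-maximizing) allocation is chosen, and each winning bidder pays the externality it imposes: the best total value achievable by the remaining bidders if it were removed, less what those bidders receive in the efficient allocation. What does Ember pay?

Ember pays $2.

Efficient allocation: Juno→Slot 4 ($90), Ember→Slot 3 ($146), Harbor→Slot 1 ($144), Summit→Slot 7 ($70); total welfare W = $450.
Ember receives Slot 3 at value $146, so the others get W − 146 = $304.
Without Ember: best allocation of the remaining 3 bidders over all 4 slots is Juno→Slot 4 ($90), Harbor→Slot 1 ($144), Summit→Slot 3 ($72), total $306.
VCG payment = (others' best without Ember) − (others' welfare with Ember) = 306 − 304 = $2.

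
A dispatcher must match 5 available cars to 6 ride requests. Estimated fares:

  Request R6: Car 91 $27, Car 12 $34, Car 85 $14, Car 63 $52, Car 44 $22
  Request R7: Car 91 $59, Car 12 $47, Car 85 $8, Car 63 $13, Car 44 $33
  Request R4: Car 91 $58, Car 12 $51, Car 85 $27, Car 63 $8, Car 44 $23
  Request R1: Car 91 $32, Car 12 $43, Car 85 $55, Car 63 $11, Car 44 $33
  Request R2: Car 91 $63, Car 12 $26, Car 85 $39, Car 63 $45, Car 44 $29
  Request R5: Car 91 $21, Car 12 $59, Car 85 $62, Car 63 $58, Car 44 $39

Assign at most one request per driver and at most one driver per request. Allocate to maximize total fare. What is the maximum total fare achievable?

Optimal: Car 91→Request R2 ($63), Car 12→Request R5 ($59), Car 85→Request R1 ($55), Car 63→Request R6 ($52), Car 44→Request R7 ($33) — total 63+59+55+52+33 = $262.
Max-entry greedy (repeatedly take the single best remaining cell) gives $261, worse by 1.
Next-best assignment: Car 91→Request R2, Car 12→Request R4, Car 85→Request R5, Car 63→Request R6, Car 44→Request R7 = $261.
Every other assignment is strictly worse.

Max total: $262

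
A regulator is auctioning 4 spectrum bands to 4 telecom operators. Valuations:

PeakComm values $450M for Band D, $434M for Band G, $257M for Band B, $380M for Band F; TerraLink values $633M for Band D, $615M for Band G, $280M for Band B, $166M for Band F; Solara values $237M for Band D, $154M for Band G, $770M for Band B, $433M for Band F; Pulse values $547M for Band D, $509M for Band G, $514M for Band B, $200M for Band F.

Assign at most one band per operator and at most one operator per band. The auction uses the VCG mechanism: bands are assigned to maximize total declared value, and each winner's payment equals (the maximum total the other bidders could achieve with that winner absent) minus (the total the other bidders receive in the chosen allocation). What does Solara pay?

Efficient allocation: PeakComm→Band F ($380M), TerraLink→Band G ($615M), Solara→Band B ($770M), Pulse→Band D ($547M); total welfare W = $2312M.
Solara receives Band B at value $770M, so the others get W − 770 = $1542M.
Without Solara: best allocation of the remaining 3 bidders over all 4 bands is PeakComm→Band G ($434M), TerraLink→Band D ($633M), Pulse→Band B ($514M), total $1581M.
VCG payment = (others' best without Solara) − (others' welfare with Solara) = 1581 − 1542 = $39M.

Solara pays $39M.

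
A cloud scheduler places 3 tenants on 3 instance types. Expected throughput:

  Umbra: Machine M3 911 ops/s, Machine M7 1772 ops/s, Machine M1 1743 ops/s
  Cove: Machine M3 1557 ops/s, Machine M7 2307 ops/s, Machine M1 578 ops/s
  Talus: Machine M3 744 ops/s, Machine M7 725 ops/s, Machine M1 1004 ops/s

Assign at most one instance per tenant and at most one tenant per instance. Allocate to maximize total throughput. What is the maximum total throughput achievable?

Treat this as an assignment problem: match each tenant to one instance.
Optimal: Umbra→Machine M1 (1743 ops/s), Cove→Machine M7 (2307 ops/s), Talus→Machine M3 (744 ops/s) — total 1743+2307+744 = 4794 ops/s.
Column-greedy (each instance in turn goes to its best remaining tenant) gives 4333 ops/s, worse by 461.

Max total: 4794 ops/s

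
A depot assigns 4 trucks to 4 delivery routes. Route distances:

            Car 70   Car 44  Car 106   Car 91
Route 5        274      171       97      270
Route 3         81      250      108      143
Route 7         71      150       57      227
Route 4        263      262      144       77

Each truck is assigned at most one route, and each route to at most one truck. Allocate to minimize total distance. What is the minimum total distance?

Min total: 386 km

Optimal: Car 70→Route 3 (81 km), Car 44→Route 5 (171 km), Car 106→Route 7 (57 km), Car 91→Route 4 (77 km) — total 81+171+57+77 = 386 km.
Column-greedy (each route in turn goes to its cheapest remaining truck) gives 405 km, worse by 19.
No other one-to-one assignment undercuts 386 km.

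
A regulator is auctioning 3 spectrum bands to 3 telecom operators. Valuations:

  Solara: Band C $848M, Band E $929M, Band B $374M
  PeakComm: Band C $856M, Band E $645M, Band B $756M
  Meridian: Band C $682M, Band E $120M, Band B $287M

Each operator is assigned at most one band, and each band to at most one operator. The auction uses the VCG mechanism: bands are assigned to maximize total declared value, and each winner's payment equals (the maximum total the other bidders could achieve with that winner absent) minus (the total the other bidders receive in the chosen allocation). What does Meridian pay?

Efficient allocation: Solara→Band E ($929M), PeakComm→Band B ($756M), Meridian→Band C ($682M); total welfare W = $2367M.
Meridian receives Band C at value $682M, so the others get W − 682 = $1685M.
Without Meridian: best allocation of the remaining 2 bidders over all 3 bands is Solara→Band E ($929M), PeakComm→Band C ($856M), total $1785M.
VCG payment = (others' best without Meridian) − (others' welfare with Meridian) = 1785 − 1685 = $100M.

Meridian pays $100M.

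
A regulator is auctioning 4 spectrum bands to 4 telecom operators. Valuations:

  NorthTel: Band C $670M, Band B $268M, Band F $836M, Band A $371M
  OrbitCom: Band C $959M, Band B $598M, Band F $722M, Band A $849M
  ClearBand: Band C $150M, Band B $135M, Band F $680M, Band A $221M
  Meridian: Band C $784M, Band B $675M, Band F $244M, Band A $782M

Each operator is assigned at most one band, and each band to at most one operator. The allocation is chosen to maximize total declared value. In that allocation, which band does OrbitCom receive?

Optimal: NorthTel→Band C ($670M), OrbitCom→Band A ($849M), ClearBand→Band F ($680M), Meridian→Band B ($675M) — total 670+849+680+675 = $2874M.
Row-greedy (each operator in turn takes its best remaining band) gives $2691M, worse by 183.
Next-best assignment: NorthTel→Band C, OrbitCom→Band B, ClearBand→Band F, Meridian→Band A = $2730M.
Swapping NorthTel↔ClearBand (NorthTel→Band F $836M, ClearBand→Band C $150M) loses 364.
OrbitCom's own top band is Band C ($959M), but forcing OrbitCom→Band C and reassigning the rest optimally gives only $2712M — worse by 162.

OrbitCom receives Band A.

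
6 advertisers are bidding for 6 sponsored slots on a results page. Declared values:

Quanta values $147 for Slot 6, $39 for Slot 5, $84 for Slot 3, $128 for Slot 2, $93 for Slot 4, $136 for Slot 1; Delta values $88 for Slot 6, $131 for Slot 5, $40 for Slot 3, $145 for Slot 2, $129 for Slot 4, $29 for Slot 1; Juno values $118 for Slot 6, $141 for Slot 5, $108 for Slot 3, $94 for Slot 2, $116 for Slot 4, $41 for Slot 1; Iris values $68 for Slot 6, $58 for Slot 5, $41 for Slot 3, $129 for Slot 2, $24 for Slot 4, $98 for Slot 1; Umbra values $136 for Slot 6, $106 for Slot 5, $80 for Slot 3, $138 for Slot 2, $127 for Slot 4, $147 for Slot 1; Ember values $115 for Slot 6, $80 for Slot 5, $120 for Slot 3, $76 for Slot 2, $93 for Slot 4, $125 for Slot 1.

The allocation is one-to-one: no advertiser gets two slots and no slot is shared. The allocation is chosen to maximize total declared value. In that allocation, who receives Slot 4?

Delta receives Slot 4.

Optimal: Quanta→Slot 6 ($147), Delta→Slot 4 ($129), Juno→Slot 5 ($141), Iris→Slot 2 ($129), Umbra→Slot 1 ($147), Ember→Slot 3 ($120) — total 147+129+141+129+147+120 = $813.
Max-entry greedy (repeatedly take the single best remaining cell) gives $724, worse by 89.
Every other assignment is strictly worse.
Delta's own top slot is Slot 2 ($145), but forcing Delta→Slot 2 and reassigning the rest optimally gives only $778 — worse by 35.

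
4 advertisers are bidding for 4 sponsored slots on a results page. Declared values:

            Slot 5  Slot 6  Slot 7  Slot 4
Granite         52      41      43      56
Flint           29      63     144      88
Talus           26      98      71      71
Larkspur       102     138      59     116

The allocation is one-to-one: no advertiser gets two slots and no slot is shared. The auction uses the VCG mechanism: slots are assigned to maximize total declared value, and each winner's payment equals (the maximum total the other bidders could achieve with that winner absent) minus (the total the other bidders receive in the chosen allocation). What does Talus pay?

Efficient allocation: Granite→Slot 5 ($52), Flint→Slot 7 ($144), Talus→Slot 6 ($98), Larkspur→Slot 4 ($116); total welfare W = $410.
Talus receives Slot 6 at value $98, so the others get W − 98 = $312.
Without Talus: best allocation of the remaining 3 bidders over all 4 slots is Granite→Slot 4 ($56), Flint→Slot 7 ($144), Larkspur→Slot 6 ($138), total $338.
VCG payment = (others' best without Talus) − (others' welfare with Talus) = 338 − 312 = $26.

Talus pays $26.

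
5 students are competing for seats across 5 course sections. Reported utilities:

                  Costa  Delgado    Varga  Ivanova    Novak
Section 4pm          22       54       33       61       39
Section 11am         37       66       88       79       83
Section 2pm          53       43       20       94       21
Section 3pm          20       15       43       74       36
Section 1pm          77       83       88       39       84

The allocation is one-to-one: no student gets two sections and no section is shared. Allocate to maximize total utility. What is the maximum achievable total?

Optimal: Costa→Section 2pm (53 points), Delgado→Section 4pm (54 points), Varga→Section 11am (88 points), Ivanova→Section 3pm (74 points), Novak→Section 1pm (84 points) — total 53+54+88+74+84 = 353 points.
Column-greedy (each section in turn goes to its best remaining student) gives 321 points, worse by 32.
Swapping Costa↔Novak (Costa→Section 1pm 77 points, Novak→Section 2pm 21 points) loses 39.

Maximum total: 353 points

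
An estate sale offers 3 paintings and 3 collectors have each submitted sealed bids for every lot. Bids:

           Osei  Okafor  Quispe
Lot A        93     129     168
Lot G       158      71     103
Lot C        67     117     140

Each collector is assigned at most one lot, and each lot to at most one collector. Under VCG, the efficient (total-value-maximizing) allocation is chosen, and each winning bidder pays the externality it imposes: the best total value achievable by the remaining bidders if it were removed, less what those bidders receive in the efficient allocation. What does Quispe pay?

Quispe pays $12.

Efficient allocation: Osei→Lot G ($158), Okafor→Lot C ($117), Quispe→Lot A ($168); total welfare W = $443.
Quispe receives Lot A at value $168, so the others get W − 168 = $275.
Without Quispe: best allocation of the remaining 2 bidders over all 3 lots is Osei→Lot G ($158), Okafor→Lot A ($129), total $287.
VCG payment = (others' best without Quispe) − (others' welfare with Quispe) = 287 − 275 = $12.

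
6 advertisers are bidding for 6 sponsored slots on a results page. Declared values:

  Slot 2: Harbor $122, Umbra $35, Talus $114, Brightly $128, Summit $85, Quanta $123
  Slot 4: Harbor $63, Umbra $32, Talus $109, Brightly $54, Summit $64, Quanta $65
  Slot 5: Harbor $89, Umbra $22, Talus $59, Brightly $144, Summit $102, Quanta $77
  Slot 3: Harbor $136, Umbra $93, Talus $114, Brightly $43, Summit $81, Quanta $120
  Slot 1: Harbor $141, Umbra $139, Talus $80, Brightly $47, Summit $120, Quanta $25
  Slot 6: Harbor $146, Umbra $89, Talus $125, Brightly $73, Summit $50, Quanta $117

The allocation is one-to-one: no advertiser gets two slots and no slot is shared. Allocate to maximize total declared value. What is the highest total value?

This is the linear assignment problem.
Optimal: Harbor→Slot 6 ($146), Umbra→Slot 1 ($139), Talus→Slot 4 ($109), Brightly→Slot 2 ($128), Summit→Slot 5 ($102), Quanta→Slot 3 ($120) — total 146+139+109+128+102+120 = $744.
Max-entry greedy (repeatedly take the single best remaining cell) gives $730, worse by 14.
Next-best assignment: Harbor→Slot 6, Umbra→Slot 1, Talus→Slot 4, Brightly→Slot 5, Summit→Slot 2, Quanta→Slot 3 = $743.
Swapping Quanta↔Talus (Quanta→Slot 4 $65, Talus→Slot 3 $114) loses 50.

Max total: $744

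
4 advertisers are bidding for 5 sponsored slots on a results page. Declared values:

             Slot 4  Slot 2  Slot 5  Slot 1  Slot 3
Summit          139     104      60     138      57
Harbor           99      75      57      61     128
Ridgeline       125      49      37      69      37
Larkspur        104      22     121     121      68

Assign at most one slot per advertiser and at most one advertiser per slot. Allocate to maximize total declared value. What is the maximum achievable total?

Max total: $512

Optimal: Summit→Slot 1 ($138), Harbor→Slot 3 ($128), Ridgeline→Slot 4 ($125), Larkspur→Slot 5 ($121) — total 138+128+125+121 = $512.
Column-greedy (each slot in turn goes to its best remaining advertiser) gives $404, worse by 108.
Next-best assignment: Summit→Slot 2, Harbor→Slot 3, Ridgeline→Slot 4, Larkspur→Slot 5 = $478.
No other one-to-one assignment exceeds $512.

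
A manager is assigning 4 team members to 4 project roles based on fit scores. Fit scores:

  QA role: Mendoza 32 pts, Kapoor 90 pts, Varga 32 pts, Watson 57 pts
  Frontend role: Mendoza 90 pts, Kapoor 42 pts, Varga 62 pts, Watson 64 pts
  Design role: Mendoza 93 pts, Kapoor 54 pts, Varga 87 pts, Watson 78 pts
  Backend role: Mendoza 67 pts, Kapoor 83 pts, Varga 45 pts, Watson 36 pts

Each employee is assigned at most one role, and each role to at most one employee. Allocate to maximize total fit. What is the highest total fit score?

Maximum total: 317 pts

Optimal: Mendoza→Frontend role (90 pts), Kapoor→Backend role (83 pts), Varga→Design role (87 pts), Watson→QA role (57 pts) — total 90+83+87+57 = 317 pts.
Column-greedy (each role in turn goes to its best remaining employee) gives 303 pts, worse by 14.
Next-best assignment: Mendoza→Backend role, Kapoor→QA role, Varga→Design role, Watson→Frontend role = 308 pts.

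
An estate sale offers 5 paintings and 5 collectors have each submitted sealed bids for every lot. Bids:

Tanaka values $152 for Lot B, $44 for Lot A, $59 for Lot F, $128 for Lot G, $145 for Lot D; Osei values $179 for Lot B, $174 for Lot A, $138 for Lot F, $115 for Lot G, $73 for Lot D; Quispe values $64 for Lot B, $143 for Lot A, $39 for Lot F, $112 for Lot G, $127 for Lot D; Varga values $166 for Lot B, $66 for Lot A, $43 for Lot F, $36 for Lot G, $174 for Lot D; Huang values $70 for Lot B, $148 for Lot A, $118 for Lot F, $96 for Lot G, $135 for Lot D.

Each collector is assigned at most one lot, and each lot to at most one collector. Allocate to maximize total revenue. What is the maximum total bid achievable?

Max total: $742

This is the linear assignment problem.
Optimal: Tanaka→Lot G ($128), Osei→Lot B ($179), Quispe→Lot A ($143), Varga→Lot D ($174), Huang→Lot F ($118) — total 128+179+143+174+118 = $742.
Max-entry greedy (repeatedly take the single best remaining cell) gives $668, worse by 74.
Next-best assignment: Tanaka→Lot B, Osei→Lot A, Quispe→Lot G, Varga→Lot D, Huang→Lot F = $730.
Every other assignment is strictly worse.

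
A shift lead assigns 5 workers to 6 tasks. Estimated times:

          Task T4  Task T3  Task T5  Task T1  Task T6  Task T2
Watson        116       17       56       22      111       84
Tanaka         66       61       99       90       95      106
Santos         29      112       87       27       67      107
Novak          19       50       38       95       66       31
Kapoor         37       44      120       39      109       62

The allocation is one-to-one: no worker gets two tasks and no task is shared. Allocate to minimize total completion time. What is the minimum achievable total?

Minimum total: 207 min

Optimal: Watson→Task T3 (17 min), Tanaka→Task T6 (95 min), Santos→Task T1 (27 min), Novak→Task T2 (31 min), Kapoor→Task T4 (37 min) — total 17+95+27+31+37 = 207 min.
Swapping Kapoor↔Tanaka (Kapoor→Task T6 109 min, Tanaka→Task T4 66 min) adds 43.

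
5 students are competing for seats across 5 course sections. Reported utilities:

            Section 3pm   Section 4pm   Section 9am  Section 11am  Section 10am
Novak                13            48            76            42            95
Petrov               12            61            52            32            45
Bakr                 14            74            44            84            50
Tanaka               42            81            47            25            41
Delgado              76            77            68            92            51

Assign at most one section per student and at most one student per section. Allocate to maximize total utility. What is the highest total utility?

This is the linear assignment problem.
Optimal: Novak→Section 10am (95 points), Petrov→Section 9am (52 points), Bakr→Section 11am (84 points), Tanaka→Section 4pm (81 points), Delgado→Section 3pm (76 points) — total 95+52+84+81+76 = 388 points.
Column-greedy (each section in turn goes to its best remaining student) gives 362 points, worse by 26.
No other one-to-one assignment exceeds 388 points.

Max total: 388 points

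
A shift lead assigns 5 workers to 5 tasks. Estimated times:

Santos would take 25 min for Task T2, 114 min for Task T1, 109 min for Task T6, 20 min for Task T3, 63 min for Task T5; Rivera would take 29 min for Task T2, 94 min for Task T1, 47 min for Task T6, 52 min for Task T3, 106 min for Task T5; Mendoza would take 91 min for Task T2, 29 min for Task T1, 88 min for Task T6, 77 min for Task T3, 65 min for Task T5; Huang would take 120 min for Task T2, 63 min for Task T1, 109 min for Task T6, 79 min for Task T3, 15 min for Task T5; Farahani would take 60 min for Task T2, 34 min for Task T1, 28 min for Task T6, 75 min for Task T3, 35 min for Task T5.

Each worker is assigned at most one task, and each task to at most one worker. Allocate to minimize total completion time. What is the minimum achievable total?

Minimum total: 121 min

This is the linear assignment problem.
Optimal: Santos→Task T3 (20 min), Rivera→Task T2 (29 min), Mendoza→Task T1 (29 min), Huang→Task T5 (15 min), Farahani→Task T6 (28 min) — total 20+29+29+15+28 = 121 min.
Column-greedy (each task in turn goes to its cheapest remaining worker) gives 149 min, worse by 28.
Next-best assignment: Santos→Task T2, Rivera→Task T3, Mendoza→Task T1, Huang→Task T5, Farahani→Task T6 = 149 min.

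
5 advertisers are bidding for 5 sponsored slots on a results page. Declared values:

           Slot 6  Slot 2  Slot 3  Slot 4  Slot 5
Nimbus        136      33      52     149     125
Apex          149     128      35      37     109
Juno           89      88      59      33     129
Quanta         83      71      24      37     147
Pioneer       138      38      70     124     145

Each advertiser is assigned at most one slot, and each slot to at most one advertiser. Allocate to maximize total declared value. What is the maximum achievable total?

Max total: $621

Optimal: Nimbus→Slot 4 ($149), Apex→Slot 2 ($128), Juno→Slot 3 ($59), Quanta→Slot 5 ($147), Pioneer→Slot 6 ($138) — total 149+128+59+147+138 = $621.
Column-greedy (each slot in turn goes to its best remaining advertiser) gives $603, worse by 18.
Swapping Nimbus↔Apex (Nimbus→Slot 2 $33, Apex→Slot 4 $37) loses 207.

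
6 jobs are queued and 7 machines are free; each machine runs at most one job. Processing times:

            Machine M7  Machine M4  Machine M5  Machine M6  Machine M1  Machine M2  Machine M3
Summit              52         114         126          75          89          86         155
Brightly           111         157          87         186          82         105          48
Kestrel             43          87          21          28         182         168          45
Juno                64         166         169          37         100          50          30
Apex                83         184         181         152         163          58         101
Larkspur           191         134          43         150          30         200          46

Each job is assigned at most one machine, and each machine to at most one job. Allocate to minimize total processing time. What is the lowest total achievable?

Minimum total: 246 min

Optimal: Summit→Machine M7 (52 min), Brightly→Machine M3 (48 min), Kestrel→Machine M5 (21 min), Juno→Machine M6 (37 min), Apex→Machine M2 (58 min), Larkspur→Machine M1 (30 min) — total 52+48+21+37+58+30 = 246 min.
Min-entry greedy (repeatedly take the single cheapest remaining cell) gives 348 min, worse by 102.
Next-best assignment: Summit→Machine M7, Brightly→Machine M5, Kestrel→Machine M6, Juno→Machine M3, Apex→Machine M2, Larkspur→Machine M1 = 285 min.
Every other assignment is strictly worse.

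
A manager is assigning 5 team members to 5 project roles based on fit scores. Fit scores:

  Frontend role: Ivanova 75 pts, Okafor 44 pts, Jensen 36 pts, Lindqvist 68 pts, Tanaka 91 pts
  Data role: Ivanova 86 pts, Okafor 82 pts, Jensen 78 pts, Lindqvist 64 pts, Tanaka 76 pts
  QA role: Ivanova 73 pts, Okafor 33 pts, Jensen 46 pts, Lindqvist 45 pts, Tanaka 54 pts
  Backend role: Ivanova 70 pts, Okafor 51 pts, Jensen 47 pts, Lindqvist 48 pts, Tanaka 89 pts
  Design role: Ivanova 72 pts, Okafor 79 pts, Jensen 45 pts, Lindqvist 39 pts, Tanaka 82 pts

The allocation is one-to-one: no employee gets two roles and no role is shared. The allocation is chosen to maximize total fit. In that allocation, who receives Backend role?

Tanaka receives Backend role.

Optimal: Ivanova→QA role (73 pts), Okafor→Design role (79 pts), Jensen→Data role (78 pts), Lindqvist→Frontend role (68 pts), Tanaka→Backend role (89 pts) — total 73+79+78+68+89 = 387 pts.
Max-entry greedy (repeatedly take the single best remaining cell) gives 350 pts, worse by 37.
Next-best assignment: Ivanova→QA role, Okafor→Design role, Jensen→Data role, Lindqvist→Backend role, Tanaka→Frontend role = 369 pts.
Swapping Ivanova↔Okafor (Ivanova→Design role 72 pts, Okafor→QA role 33 pts) loses 47.
Tanaka's own top role is Frontend role (91 pts), but forcing Tanaka→Frontend role and reassigning the rest optimally gives only 369 pts — worse by 18.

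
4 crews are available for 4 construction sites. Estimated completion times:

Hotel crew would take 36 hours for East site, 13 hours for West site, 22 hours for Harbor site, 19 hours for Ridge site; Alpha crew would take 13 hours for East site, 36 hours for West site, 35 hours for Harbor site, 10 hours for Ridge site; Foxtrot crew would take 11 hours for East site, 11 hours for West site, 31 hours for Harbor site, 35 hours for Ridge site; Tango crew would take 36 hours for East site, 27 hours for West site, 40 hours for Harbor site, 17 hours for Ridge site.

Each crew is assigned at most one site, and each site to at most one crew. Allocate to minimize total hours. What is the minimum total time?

This is a one-to-one assignment (minimum-cost bipartite matching).
Optimal: Hotel crew→Harbor site (22 hours), Alpha crew→East site (13 hours), Foxtrot crew→West site (11 hours), Tango crew→Ridge site (17 hours) — total 22+13+11+17 = 63 hours.
Column-greedy (each site in turn goes to its cheapest remaining crew) gives 76 hours, worse by 13.
No other one-to-one assignment undercuts 63 hours.

Minimum total: 63 hours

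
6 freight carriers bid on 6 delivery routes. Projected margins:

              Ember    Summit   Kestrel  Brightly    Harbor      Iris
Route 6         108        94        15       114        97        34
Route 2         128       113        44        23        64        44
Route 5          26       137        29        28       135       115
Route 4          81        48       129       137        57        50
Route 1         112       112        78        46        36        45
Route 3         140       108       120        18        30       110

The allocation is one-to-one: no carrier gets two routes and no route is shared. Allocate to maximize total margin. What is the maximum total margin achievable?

This is a one-to-one assignment (maximum-weight bipartite matching).
Optimal: Ember→Route 2 ($128k), Summit→Route 1 ($112k), Kestrel→Route 4 ($129k), Brightly→Route 6 ($114k), Harbor→Route 5 ($135k), Iris→Route 3 ($110k) — total 128+112+129+114+135+110 = $728k.
Column-greedy (each route in turn goes to its best remaining carrier) gives $583k, worse by 145.
Next-best assignment: Ember→Route 1, Summit→Route 2, Kestrel→Route 4, Brightly→Route 6, Harbor→Route 5, Iris→Route 3 = $713k.
Swapping Harbor↔Iris (Harbor→Route 3 $30k, Iris→Route 5 $115k) loses 100.
No other one-to-one assignment exceeds $728k.

Max total: $728k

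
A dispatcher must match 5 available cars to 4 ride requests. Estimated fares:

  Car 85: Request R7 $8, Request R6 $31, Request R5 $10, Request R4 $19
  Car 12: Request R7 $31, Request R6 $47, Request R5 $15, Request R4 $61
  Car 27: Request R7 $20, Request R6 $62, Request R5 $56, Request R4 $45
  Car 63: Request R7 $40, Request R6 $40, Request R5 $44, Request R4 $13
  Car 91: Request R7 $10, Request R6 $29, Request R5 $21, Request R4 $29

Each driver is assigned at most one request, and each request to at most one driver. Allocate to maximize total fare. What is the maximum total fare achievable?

Max total: $188

Treat this as an assignment problem: match each driver to one request.
Optimal: Car 63→Request R7 ($40), Car 85→Request R6 ($31), Car 27→Request R5 ($56), Car 12→Request R4 ($61) — total 40+31+56+61 = $188.
Max-entry greedy (repeatedly take the single best remaining cell) gives $177, worse by 11.
Next-best assignment: Car 63→Request R7, Car 91→Request R6, Car 27→Request R5, Car 12→Request R4 = $186.
Swapping Car 27↔Car 63 (Car 27→Request R7 $20, Car 63→Request R5 $44) loses 32.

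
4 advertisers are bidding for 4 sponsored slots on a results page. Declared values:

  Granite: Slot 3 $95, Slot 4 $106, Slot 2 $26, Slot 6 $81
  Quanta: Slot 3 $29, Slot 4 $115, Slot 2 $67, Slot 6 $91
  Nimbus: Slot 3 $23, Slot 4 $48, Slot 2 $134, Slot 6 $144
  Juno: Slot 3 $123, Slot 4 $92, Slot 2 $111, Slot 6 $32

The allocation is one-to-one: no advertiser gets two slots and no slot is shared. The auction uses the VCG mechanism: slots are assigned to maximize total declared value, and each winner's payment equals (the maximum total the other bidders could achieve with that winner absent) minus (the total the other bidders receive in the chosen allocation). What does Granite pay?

Granite pays $12.

Efficient allocation: Granite→Slot 3 ($95), Quanta→Slot 4 ($115), Nimbus→Slot 6 ($144), Juno→Slot 2 ($111); total welfare W = $465.
Granite receives Slot 3 at value $95, so the others get W − 95 = $370.
Without Granite: best allocation of the remaining 3 bidders over all 4 slots is Quanta→Slot 4 ($115), Nimbus→Slot 6 ($144), Juno→Slot 3 ($123), total $382.
VCG payment = (others' best without Granite) − (others' welfare with Granite) = 382 − 370 = $12.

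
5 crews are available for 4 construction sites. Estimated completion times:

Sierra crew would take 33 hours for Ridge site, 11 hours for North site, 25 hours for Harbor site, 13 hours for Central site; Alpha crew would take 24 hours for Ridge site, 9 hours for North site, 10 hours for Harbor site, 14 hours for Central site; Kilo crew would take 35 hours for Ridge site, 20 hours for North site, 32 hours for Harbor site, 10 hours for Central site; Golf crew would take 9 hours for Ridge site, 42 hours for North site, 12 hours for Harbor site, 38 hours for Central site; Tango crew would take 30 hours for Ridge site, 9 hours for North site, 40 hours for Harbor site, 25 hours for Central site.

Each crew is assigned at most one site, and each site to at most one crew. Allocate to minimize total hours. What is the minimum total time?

This is the linear assignment problem.
Optimal: Golf crew→Ridge site (9 hours), Tango crew→North site (9 hours), Alpha crew→Harbor site (10 hours), Kilo crew→Central site (10 hours) — total 9+9+10+10 = 38 hours.
Column-greedy (each site in turn goes to its cheapest remaining crew) gives 53 hours, worse by 15.
Next-best assignment: Golf crew→Ridge site, Sierra crew→North site, Alpha crew→Harbor site, Kilo crew→Central site = 40 hours.

Min total: 38 hours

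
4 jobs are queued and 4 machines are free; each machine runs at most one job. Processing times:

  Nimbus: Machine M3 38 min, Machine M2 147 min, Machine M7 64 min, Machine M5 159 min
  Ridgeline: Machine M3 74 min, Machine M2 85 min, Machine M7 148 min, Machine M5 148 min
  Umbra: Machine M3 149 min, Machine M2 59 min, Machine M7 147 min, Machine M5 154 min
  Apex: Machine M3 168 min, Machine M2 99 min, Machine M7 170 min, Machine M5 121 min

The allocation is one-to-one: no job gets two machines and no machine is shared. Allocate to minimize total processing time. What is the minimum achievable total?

Optimal: Nimbus→Machine M7 (64 min), Ridgeline→Machine M3 (74 min), Umbra→Machine M2 (59 min), Apex→Machine M5 (121 min) — total 64+74+59+121 = 318 min.
Row-greedy (each job in turn takes its cheapest remaining machine) gives 391 min, worse by 73.
Every other assignment is strictly worse.

Minimum total: 318 min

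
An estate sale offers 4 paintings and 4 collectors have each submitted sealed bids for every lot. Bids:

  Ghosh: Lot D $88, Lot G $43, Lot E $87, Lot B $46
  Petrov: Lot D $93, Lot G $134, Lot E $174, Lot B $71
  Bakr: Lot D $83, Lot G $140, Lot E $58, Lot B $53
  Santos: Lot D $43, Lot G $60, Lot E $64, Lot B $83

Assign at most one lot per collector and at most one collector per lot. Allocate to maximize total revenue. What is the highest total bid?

This is a one-to-one assignment (maximum-weight bipartite matching).
Optimal: Ghosh→Lot D ($88), Petrov→Lot E ($174), Bakr→Lot G ($140), Santos→Lot B ($83) — total 88+174+140+83 = $485.
Column-greedy (each lot in turn goes to its best remaining collector) gives $403, worse by 82.
Next-best assignment: Ghosh→Lot E, Petrov→Lot D, Bakr→Lot G, Santos→Lot B = $403.

Maximum total: $485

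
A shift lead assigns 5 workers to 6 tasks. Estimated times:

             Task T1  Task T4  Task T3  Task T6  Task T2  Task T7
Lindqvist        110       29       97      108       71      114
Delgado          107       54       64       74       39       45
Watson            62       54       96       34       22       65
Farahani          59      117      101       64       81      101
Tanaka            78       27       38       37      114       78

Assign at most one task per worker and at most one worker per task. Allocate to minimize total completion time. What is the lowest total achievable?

Minimum total: 192 min

This is the linear assignment problem.
Optimal: Lindqvist→Task T4 (29 min), Delgado→Task T7 (45 min), Watson→Task T2 (22 min), Farahani→Task T1 (59 min), Tanaka→Task T6 (37 min) — total 29+45+22+59+37 = 192 min.
Column-greedy (each task in turn goes to its cheapest remaining worker) gives 255 min, worse by 63.
Next-best assignment: Lindqvist→Task T4, Delgado→Task T7, Watson→Task T2, Farahani→Task T1, Tanaka→Task T3 = 193 min.
Swapping Tanaka↔Farahani (Tanaka→Task T1 78 min, Farahani→Task T6 64 min) adds 46.
Every other assignment is strictly worse.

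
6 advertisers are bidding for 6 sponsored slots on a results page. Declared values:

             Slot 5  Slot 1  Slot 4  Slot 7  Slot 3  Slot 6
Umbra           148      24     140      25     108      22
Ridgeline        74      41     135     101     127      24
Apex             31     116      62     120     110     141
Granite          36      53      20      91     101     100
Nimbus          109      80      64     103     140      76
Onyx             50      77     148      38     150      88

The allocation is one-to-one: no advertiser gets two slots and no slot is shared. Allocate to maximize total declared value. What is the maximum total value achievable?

This is the linear assignment problem.
Optimal: Umbra→Slot 5 ($148), Ridgeline→Slot 7 ($101), Apex→Slot 1 ($116), Granite→Slot 6 ($100), Nimbus→Slot 3 ($140), Onyx→Slot 4 ($148) — total 148+101+116+100+140+148 = $753.
Max-entry greedy (repeatedly take the single best remaining cell) gives $730, worse by 23.

Maximum total: $753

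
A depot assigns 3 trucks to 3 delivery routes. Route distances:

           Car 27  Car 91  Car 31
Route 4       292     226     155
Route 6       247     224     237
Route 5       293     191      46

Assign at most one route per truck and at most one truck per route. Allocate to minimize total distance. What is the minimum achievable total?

Min total: 519 km

Optimal: Car 27→Route 6 (247 km), Car 91→Route 4 (226 km), Car 31→Route 5 (46 km) — total 247+226+46 = 519 km.
Min-entry greedy (repeatedly take the single cheapest remaining cell) gives 562 km, worse by 43.
Next-best assignment: Car 27→Route 4, Car 91→Route 6, Car 31→Route 5 = 562 km.
Every other assignment is strictly worse.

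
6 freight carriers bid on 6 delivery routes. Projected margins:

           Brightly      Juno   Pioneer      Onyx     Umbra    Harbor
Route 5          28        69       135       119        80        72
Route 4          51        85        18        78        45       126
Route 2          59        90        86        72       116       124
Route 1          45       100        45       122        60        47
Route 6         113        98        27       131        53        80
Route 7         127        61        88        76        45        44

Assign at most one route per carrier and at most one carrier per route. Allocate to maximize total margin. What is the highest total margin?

Optimal: Brightly→Route 7 ($127k), Juno→Route 1 ($100k), Pioneer→Route 5 ($135k), Onyx→Route 6 ($131k), Umbra→Route 2 ($116k), Harbor→Route 4 ($126k) — total 127+100+135+131+116+126 = $735k.
Column-greedy (each route in turn goes to its best remaining carrier) gives $673k, worse by 62.
Next-best assignment: Brightly→Route 7, Juno→Route 6, Pioneer→Route 5, Onyx→Route 1, Umbra→Route 2, Harbor→Route 4 = $724k.

Maximum total: $735k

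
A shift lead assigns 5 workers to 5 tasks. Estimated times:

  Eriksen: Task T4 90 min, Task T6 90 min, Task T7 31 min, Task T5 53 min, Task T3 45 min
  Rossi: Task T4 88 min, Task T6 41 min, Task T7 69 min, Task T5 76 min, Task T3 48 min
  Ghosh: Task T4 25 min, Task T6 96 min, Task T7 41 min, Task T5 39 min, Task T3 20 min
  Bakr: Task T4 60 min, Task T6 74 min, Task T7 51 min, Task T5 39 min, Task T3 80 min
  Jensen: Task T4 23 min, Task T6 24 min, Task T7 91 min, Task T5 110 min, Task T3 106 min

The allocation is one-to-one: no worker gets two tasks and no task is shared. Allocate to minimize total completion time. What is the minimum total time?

Min total: 154 min

Treat this as an assignment problem: match each worker to one task.
Optimal: Eriksen→Task T7 (31 min), Rossi→Task T6 (41 min), Ghosh→Task T3 (20 min), Bakr→Task T5 (39 min), Jensen→Task T4 (23 min) — total 31+41+20+39+23 = 154 min.
Column-greedy (each task in turn goes to its cheapest remaining worker) gives 214 min, worse by 60.
Swapping Ghosh↔Eriksen (Ghosh→Task T7 41 min, Eriksen→Task T3 45 min) adds 35.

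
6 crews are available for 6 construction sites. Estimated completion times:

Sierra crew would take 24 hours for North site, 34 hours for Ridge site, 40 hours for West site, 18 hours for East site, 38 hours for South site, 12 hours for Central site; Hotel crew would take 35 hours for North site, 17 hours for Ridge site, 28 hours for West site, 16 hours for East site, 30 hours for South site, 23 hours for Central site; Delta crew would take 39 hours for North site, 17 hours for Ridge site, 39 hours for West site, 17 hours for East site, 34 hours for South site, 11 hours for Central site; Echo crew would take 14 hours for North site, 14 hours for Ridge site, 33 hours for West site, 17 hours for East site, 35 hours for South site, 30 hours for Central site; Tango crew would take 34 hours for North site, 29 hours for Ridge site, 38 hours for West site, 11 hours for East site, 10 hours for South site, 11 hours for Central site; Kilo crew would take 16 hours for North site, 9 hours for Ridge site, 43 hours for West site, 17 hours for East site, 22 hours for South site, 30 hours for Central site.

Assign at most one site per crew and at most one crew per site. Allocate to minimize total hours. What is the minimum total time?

Min total: 90 hours

Optimal: Sierra crew→East site (18 hours), Hotel crew→West site (28 hours), Delta crew→Central site (11 hours), Echo crew→North site (14 hours), Tango crew→South site (10 hours), Kilo crew→Ridge site (9 hours) — total 18+28+11+14+10+9 = 90 hours.
Min-entry greedy (repeatedly take the single cheapest remaining cell) gives 100 hours, worse by 10.
Swapping Kilo crew↔Echo crew (Kilo crew→North site 16 hours, Echo crew→Ridge site 14 hours) adds 7.
Checked against all permutations: 90 hours is optimal.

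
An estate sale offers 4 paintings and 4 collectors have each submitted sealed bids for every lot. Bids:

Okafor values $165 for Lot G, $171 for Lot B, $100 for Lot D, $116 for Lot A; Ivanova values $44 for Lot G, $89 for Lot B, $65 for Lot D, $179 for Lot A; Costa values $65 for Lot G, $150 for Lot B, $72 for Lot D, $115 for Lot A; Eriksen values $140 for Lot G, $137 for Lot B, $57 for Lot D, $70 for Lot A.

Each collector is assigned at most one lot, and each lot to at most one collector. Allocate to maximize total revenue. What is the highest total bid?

Max total: $569

This is the linear assignment problem.
Optimal: Okafor→Lot D ($100), Ivanova→Lot A ($179), Costa→Lot B ($150), Eriksen→Lot G ($140) — total 100+179+150+140 = $569.
Row-greedy (each collector in turn takes its best remaining lot) gives $562, worse by 7.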